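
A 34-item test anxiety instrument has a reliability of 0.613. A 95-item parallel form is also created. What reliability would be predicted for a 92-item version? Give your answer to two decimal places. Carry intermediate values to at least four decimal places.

The 95-item form is not needed; work directly from the 34-item form with n = 92/34 = 2.7059.
r_{92} = n·r / (1 + (n − 1)·r) = 1.6587 / 2.0457 ≈ 0.8108

0.81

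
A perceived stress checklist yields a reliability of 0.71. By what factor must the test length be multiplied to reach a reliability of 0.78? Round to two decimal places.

Rearranging the Spearman-Brown formula for n,
n = r_target (1 − r_old) / [ r_old (1 − r_target) ]
n = 0.78(1 − 0.71) / [0.71(1 − 0.78)]
n = 0.2262 / 0.1562 ≈ 1.4481

1.45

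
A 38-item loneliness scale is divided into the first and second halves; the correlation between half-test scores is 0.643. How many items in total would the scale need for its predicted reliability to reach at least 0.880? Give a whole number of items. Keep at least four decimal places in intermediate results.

r_full = 2(0.643)/(1 + 0.643) = 0.7827
n = r_tgt(1 − r_full) / [r_full(1 − r_tgt)] = 0.880 × 0.2173 / (0.7827 × 0.120) ≈ 2.0359
Items = 2.0359 × 38 ≈ 77.36 → 78

78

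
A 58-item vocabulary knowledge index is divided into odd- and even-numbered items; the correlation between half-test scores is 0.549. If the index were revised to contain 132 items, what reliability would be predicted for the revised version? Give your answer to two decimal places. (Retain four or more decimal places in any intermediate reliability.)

0.85

Full-test reliability from the split-half r: r_full = 2(0.549)/(1 + 0.549) = 0.7088
Then adjust to 132 items: n = 132/58 = 2.2759
r_new = n·r_full / (1 + (n − 1)·r_full) = 1.6132 / 1.9044 ≈ 0.8471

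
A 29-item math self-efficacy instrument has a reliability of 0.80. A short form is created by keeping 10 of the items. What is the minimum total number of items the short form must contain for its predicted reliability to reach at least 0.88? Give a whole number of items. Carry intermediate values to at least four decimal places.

54

First, r for the 10-item form: n = 10/29 = 0.3448, so r_10 = 0.3448·0.80/(1 + (0.3448 − 1)·0.80) = 0.5797
Length factor from the short form to reach 0.88: n' = 0.88(1 − 0.5797) / [0.5797(1 − 0.88)] ≈ 5.3169
Total items = 5.3169 × 10 = 53.17, rounded up to 54.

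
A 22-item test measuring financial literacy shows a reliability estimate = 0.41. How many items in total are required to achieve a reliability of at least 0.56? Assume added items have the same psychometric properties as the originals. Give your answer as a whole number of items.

Spearman-Brown solved for the length factor n:
n = r_target (1 − r_old) / [ r_old (1 − r_target) ]
n = 0.56 × (1 − 0.41) / [ 0.41 × (1 − 0.56) ]
n = 0.3304 / 0.1804 ≈ 1.8315
So the test needs 1.8315 × 22 ≈ 40.29 items; rounding up, 41.

41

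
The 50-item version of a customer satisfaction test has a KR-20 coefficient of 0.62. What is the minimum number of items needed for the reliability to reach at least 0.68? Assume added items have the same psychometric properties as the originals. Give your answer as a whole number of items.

66

Spearman-Brown solved for the length factor n:
n = r*(1 − r) / [ r (1 − r*) ]
n = 0.68(1 − 0.62) / [0.62(1 − 0.68)]
n = 0.2584 / 0.1984 ≈ 1.3024
1.3024 × 50 = 65.12 → 66 items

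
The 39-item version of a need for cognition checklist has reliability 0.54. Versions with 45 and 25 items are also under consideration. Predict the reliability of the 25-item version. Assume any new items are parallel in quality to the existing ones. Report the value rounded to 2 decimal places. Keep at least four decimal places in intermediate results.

0.43

The 45-item form is not needed; work directly from the 39-item form with n = 25/39 = 0.6410.
r_{25} = n·r / (1 + (n − 1)·r) = 0.3461 / 0.8061 ≈ 0.4294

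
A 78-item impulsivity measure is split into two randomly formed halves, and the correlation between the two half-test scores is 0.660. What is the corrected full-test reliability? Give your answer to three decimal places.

Apply the Spearman-Brown correction with n = 2:
r_full = 2r_hh / (1 + r_hh) = 2 × 0.660 / (1 + 0.660)
r_full = 1.3200 / 1.6600 ≈ 0.7952

0.795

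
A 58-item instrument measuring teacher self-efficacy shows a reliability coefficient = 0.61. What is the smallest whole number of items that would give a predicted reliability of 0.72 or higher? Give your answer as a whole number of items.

96

Rearranging the Spearman-Brown formula for n,
n = r*(1 − r) / [ r (1 − r*) ]
n = [0.72 × 0.39] / [0.61 × 0.28]
n = 0.2808 / 0.1708 ≈ 1.6440
Items needed = n × 58 = 1.6440 × 58 ≈ 95.35 → round up to 96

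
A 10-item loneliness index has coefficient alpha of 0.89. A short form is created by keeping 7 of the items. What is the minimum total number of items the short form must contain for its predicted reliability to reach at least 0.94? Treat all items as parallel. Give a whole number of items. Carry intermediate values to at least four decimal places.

First, r for the 7-item form: n = 7/10 = 0.7000, so r_7 = 0.7000·0.89/(1 + (0.7000 − 1)·0.89) = 0.8499
Then solve for n' with r_old = 0.8499, r_target = 0.94: n' = 0.94(1 − 0.8499)/[0.8499(1 − 0.94)] = 2.7669
Items = 2.7669 × 7 ≈ 19.37 → 20

20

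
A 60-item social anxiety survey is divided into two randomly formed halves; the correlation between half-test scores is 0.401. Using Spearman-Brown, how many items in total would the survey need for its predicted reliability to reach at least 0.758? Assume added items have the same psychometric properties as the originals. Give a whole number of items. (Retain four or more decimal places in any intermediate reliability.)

Corrected full-test reliability: r_full = 2 × 0.401 / (1 + 0.401) ≈ 0.5724
n = r_tgt(1 − r_full) / [r_full(1 − r_tgt)] = 0.758 × 0.4276 / (0.5724 × 0.242) ≈ 2.3399
Required items = 2.3399 × 60 = 140.39, so 141 items.

141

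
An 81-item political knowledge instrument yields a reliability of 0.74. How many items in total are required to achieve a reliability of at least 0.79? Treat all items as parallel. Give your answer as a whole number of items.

108

n = 0.79(1 − 0.74) / [0.74(1 − 0.79)]
n = 0.2054 / 0.1554 ≈ 1.3218
1.3218 × 81 = 107.07 → 108 items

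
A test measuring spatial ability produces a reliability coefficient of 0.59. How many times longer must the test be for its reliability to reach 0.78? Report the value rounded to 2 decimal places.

2.46

n = 0.78(1 − 0.59) / [0.59(1 − 0.78)]
  = 0.3198 / 0.1298 = 2.4638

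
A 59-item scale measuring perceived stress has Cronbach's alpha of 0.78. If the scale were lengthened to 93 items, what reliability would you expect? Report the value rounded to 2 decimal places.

0.85

n = 93/59 = 1.5763
r_new = (1.5763 × 0.78) / (1 + (1.5763 − 1) × 0.78)
     = 1.2295 / 1.4495 = 0.8482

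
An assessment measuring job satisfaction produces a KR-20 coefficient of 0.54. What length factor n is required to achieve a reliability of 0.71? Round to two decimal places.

2.09

n = 0.71 × (1 − 0.54) / [ 0.54 × (1 − 0.71) ]
n = 0.3266 / 0.1566 ≈ 2.0856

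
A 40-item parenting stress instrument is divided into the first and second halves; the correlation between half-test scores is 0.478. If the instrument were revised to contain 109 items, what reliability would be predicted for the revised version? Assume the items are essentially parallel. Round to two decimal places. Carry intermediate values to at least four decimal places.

Spearman-Brown correction (n = 2): r_full = 2·0.478/(1 + 0.478) = 0.6468
Length factor from 40 to 109 items: n = 109/40 = 2.7250
r_new = n·r_full / (1 + (n − 1)·r_full) = 1.7625 / 2.1157 ≈ 0.8331

0.83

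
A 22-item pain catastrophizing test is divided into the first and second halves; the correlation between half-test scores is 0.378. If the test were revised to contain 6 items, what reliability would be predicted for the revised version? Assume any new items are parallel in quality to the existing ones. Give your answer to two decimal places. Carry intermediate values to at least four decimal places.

0.25

First correct the split-half correlation to full-test reliability: r_full = 2 × 0.378 / (1 + 0.378) ≈ 0.5486
Then adjust to 6 items: n = 6/22 = 0.2727
r_new = n·r_full / (1 + (n − 1)·r_full) = 0.1496 / 0.6010 ≈ 0.2489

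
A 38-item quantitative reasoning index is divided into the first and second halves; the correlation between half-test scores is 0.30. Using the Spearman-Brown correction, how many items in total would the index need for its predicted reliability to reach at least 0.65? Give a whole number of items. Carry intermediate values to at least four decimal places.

83

r_full = 2(0.30)/(1 + 0.30) = 0.4615
n = r_tgt(1 − r_full) / [r_full(1 − r_tgt)] = 0.65 × 0.5385 / (0.4615 × 0.35) ≈ 2.1670
Required items = 2.1670 × 38 = 82.35, so 83 items.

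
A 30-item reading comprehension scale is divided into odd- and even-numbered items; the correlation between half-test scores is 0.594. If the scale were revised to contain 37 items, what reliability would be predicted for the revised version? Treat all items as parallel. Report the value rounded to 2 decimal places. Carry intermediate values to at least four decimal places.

Spearman-Brown correction (n = 2): r_full = 2·0.594/(1 + 0.594) = 0.7453
Length factor from 30 to 37 items: n = 37/30 = 1.2333
r_new = n·r_full / (1 + (n − 1)·r_full) = 0.9192 / 1.1739 ≈ 0.7830

0.78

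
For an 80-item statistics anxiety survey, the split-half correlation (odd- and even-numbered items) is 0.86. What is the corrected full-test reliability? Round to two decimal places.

0.92

r_full = 2(0.86) / (1 + 0.86)
r_full = 1.7200 / 1.8600 ≈ 0.9247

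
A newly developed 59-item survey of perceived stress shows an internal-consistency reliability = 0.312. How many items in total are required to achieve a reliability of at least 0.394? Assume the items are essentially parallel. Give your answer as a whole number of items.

Spearman-Brown solved for the length factor n:
n = r_target (1 − r_old) / [ r_old (1 − r_target) ]
n = [0.394 × 0.688] / [0.312 × 0.606]
n = 0.271072 / 0.189072 ≈ 1.4337
So the test needs 1.4337 × 59 ≈ 84.59 items; rounding up, 85.

85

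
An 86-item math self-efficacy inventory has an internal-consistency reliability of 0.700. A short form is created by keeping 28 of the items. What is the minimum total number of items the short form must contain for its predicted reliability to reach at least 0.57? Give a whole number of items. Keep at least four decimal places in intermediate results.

First, r for the 28-item form: n = 28/86 = 0.3256, so r_28 = 0.3256·0.700/(1 + (0.3256 − 1)·0.700) = 0.4317
Length factor from the short form to reach 0.57: n' = 0.57(1 − 0.4317) / [0.4317(1 − 0.57)] ≈ 1.7450
Total items = 1.7450 × 28 = 48.86, rounded up to 49.

49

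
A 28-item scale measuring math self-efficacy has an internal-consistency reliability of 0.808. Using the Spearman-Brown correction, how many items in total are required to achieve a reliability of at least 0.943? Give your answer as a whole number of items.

n = 0.943(1 − 0.808) / [0.808(1 − 0.943)]
n = 0.181056 / 0.046056 ≈ 3.9312
3.9312 × 28 = 110.07 → 111 items

111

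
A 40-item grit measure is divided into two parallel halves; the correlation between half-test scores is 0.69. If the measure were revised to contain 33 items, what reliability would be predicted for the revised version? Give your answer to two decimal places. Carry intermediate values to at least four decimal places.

0.79

Full-test reliability from the split-half r: r_full = 2(0.69)/(1 + 0.69) = 0.8166
Length factor from 40 to 33 items: n = 33/40 = 0.8250
r_new = n·r_full / (1 + (n − 1)·r_full) = 0.6737 / 0.8571 ≈ 0.7860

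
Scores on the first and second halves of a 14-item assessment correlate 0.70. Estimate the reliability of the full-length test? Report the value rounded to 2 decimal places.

0.82

Apply the Spearman-Brown correction with n = 2:
r_full = 2r_hh / (1 + r_hh) = 2 × 0.70 / (1 + 0.70)
r_full = 1.4000 / 1.7000 ≈ 0.8235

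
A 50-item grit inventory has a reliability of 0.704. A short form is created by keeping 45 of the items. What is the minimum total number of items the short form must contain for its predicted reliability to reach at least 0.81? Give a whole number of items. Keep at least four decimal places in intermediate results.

90

Short-form reliability: n = 45/50 = 0.9000; r_45 = n·r/(1+(n−1)r) ≈ 0.6816
Then solve for n' with r_old = 0.6816, r_target = 0.81: n' = 0.81(1 − 0.6816)/[0.6816(1 − 0.81)] = 1.9915
Items = 1.9915 × 45 ≈ 89.62 → 90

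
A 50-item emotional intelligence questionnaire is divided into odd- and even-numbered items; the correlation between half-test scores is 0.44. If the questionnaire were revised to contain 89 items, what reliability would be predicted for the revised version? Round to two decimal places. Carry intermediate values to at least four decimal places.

Spearman-Brown correction (n = 2): r_full = 2·0.44/(1 + 0.44) = 0.6111
Length factor from 50 to 89 items: n = 89/50 = 1.7800
r_new = n·r_full / (1 + (n − 1)·r_full) = 1.0878 / 1.4767 ≈ 0.7366

0.74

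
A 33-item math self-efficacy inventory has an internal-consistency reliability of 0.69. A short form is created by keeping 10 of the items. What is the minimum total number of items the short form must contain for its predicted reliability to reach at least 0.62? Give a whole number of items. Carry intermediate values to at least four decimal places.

First, r for the 10-item form: n = 10/33 = 0.3030, so r_10 = 0.3030·0.69/(1 + (0.3030 − 1)·0.69) = 0.4028
Length factor from the short form to reach 0.62: n' = 0.62(1 − 0.4028) / [0.4028(1 − 0.62)] ≈ 2.4190
Items = 2.4190 × 10 ≈ 24.19 → 25

25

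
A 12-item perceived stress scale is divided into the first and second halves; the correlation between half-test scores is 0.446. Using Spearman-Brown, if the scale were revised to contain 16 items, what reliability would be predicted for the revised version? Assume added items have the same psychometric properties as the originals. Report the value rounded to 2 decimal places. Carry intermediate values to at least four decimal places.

0.68

First correct the split-half correlation to full-test reliability: r_full = 2 × 0.446 / (1 + 0.446) ≈ 0.6169
Length factor from 12 to 16 items: n = 16/12 = 1.3333
r_new = n·r_full / (1 + (n − 1)·r_full) = 0.8225 / 1.2056 ≈ 0.6822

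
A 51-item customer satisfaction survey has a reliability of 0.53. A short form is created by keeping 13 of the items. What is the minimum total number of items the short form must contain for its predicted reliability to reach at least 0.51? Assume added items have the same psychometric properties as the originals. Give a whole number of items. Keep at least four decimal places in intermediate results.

48

First, r for the 13-item form: n = 13/51 = 0.2549, so r_13 = 0.2549·0.53/(1 + (0.2549 − 1)·0.53) = 0.2233
Length factor from the short form to reach 0.51: n' = 0.51(1 − 0.2233) / [0.2233(1 − 0.51)] ≈ 3.6203
Items = 3.6203 × 13 ≈ 47.06 → 48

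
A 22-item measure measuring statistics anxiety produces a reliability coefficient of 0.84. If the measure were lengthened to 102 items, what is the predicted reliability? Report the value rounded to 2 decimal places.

The new length is 102/22 = 4.6364 times the old.
Apply the Spearman-Brown prophecy formula, r' = nr / [1 + (n − 1)r]:
r_new = (4.6364 × 0.84) / (1 + (4.6364 − 1) × 0.84)
     = 3.8946 / 4.0546 = 0.9605

0.96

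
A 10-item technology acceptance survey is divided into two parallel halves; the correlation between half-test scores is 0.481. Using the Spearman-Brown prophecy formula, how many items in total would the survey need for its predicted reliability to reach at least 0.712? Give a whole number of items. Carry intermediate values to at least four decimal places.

r_full = 2(0.481)/(1 + 0.481) = 0.6496
Solve Spearman-Brown for n: n = 0.712(1 − 0.6496) / [0.6496(1 − 0.712)] = 1.3335
Items = 1.3335 × 10 ≈ 13.33 → 14

14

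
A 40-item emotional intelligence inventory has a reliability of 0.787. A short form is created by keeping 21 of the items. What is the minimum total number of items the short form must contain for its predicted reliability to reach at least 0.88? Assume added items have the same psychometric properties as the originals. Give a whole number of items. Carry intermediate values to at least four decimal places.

First, r for the 21-item form: n = 21/40 = 0.5250, so r_21 = 0.5250·0.787/(1 + (0.5250 − 1)·0.787) = 0.6598
Length factor from the short form to reach 0.88: n' = 0.88(1 − 0.6598) / [0.6598(1 − 0.88)] ≈ 3.7811
Items = 3.7811 × 21 ≈ 79.40 → 80

80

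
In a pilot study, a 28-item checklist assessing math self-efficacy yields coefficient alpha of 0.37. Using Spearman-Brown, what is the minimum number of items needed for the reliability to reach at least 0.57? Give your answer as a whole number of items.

64

Spearman-Brown solved for the length factor n:
n = r*(1 − r) / [ r (1 − r*) ]
n = [0.57 × 0.63] / [0.37 × 0.43]
  = 0.3591 / 0.1591 = 2.2571
Items needed = n × 28 = 2.2571 × 28 ≈ 63.20 → round up to 64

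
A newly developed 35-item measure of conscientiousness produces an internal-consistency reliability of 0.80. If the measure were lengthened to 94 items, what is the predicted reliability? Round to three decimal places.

0.915

Length ratio n = 94/35 = 2.6857
r_new = 2.6857·0.80 / [1 + (2.6857 − 1)·0.80]
r_new = 2.1486 / 2.3486 ≈ 0.9148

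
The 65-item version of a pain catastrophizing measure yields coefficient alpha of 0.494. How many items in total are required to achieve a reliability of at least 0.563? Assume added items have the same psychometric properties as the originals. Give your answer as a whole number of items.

Invert Spearman-Brown to solve for n:
n = r_target (1 − r_old) / [ r_old (1 − r_target) ]
n = 0.563(1 − 0.494) / [0.494(1 − 0.563)]
n = 0.284878 / 0.215878 ≈ 1.3196
1.3196 × 65 = 85.77 → 86 items

86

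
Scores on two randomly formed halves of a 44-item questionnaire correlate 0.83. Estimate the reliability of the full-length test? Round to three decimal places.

Apply the Spearman-Brown correction with n = 2:
r_full = 2r_hh / (1 + r_hh) = 2 × 0.83 / (1 + 0.83)
r_full = 1.6600 / 1.8300 ≈ 0.9071

0.907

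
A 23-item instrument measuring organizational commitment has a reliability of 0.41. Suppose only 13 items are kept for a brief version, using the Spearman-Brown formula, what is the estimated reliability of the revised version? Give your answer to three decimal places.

0.282

The new length is 13/23 = 0.5652 times the old.
r_new = 0.5652·0.41 / [1 + (0.5652 − 1)·0.41]
     = 0.2317 / 0.8217 = 0.2820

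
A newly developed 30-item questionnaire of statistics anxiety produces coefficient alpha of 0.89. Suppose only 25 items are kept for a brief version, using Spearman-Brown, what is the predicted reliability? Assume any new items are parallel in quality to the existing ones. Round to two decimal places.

0.87

The new length is 25/30 = 0.8333 times the old.
r_new = (0.8333 × 0.89) / (1 + (0.8333 − 1) × 0.89)
     = 0.7416 / 0.8516 = 0.8708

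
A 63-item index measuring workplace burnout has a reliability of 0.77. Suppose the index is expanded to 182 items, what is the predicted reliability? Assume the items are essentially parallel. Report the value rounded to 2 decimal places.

0.91

n = 182/63 = 2.8889
By Spearman-Brown, r_new = n r / (1 + (n − 1) r).
r_new = (2.8889 × 0.77) / (1 + (2.8889 − 1) × 0.77)
     = 2.2245 / 2.4545 = 0.9063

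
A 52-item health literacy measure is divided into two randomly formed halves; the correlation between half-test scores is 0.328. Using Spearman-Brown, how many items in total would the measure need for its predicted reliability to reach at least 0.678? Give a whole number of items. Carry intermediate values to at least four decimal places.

113

r_full = 2(0.328)/(1 + 0.328) = 0.4940
Solve Spearman-Brown for n: n = 0.678(1 − 0.4940) / [0.4940(1 − 0.678)] = 2.1567
Items = 2.1567 × 52 ≈ 112.15 → 113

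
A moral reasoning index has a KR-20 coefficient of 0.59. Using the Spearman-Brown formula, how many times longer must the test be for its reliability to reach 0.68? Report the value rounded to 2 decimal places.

1.48

n = [0.68 × 0.41] / [0.59 × 0.32]
n = 0.2788 / 0.1888 ≈ 1.4767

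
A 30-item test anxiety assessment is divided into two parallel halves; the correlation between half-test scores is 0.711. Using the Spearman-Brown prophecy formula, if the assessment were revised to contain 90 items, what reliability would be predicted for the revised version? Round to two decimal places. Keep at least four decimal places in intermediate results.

0.94

First correct the split-half correlation to full-test reliability: r_full = 2 × 0.711 / (1 + 0.711) ≈ 0.8311
Then adjust to 90 items: n = 90/30 = 3.0000
r_new = n·r_full / (1 + (n − 1)·r_full) = 2.4933 / 2.6622 ≈ 0.9366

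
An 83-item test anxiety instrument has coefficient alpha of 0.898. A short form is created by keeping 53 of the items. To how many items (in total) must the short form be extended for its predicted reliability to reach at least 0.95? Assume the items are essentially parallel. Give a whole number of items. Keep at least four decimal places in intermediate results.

Short-form reliability: n = 53/83 = 0.6386; r_53 = n·r/(1+(n−1)r) ≈ 0.8490
Length factor from the short form to reach 0.95: n' = 0.95(1 − 0.8490) / [0.8490(1 − 0.95)] ≈ 3.3793
Total items = 3.3793 × 53 = 179.10, rounded up to 180.

180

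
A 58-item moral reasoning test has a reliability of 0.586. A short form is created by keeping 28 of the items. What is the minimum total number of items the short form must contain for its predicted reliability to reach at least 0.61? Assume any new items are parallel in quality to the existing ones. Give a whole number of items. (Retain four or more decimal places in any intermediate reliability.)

First, r for the 28-item form: n = 28/58 = 0.4828, so r_28 = 0.4828·0.586/(1 + (0.4828 − 1)·0.586) = 0.4060
Length factor from the short form to reach 0.61: n' = 0.61(1 − 0.4060) / [0.4060(1 − 0.61)] ≈ 2.2884
Items = 2.2884 × 28 ≈ 64.08 → 65

65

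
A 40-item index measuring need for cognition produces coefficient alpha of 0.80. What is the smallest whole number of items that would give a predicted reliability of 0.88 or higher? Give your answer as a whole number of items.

Spearman-Brown solved for the length factor n:
n = r_target (1 − r_old) / [ r_old (1 − r_target) ]
n = [0.88 × 0.20] / [0.80 × 0.12]
n = 0.1760 / 0.0960 ≈ 1.8333
So the test needs 1.8333 × 40 ≈ 73.33 items; rounding up, 74.

74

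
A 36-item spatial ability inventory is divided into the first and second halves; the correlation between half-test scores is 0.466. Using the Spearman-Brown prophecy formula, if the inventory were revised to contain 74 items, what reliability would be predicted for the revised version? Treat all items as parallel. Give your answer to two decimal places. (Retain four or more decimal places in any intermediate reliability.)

Full-test reliability from the split-half r: r_full = 2(0.466)/(1 + 0.466) = 0.6357
Then adjust to 74 items: n = 74/36 = 2.0556
r_new = n·r_full / (1 + (n − 1)·r_full) = 1.3067 / 1.6710 ≈ 0.7820

0.78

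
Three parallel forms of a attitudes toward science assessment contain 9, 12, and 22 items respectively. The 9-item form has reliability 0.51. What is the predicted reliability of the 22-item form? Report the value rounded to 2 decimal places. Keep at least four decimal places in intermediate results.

The 12-item form is not needed; work directly from the 9-item form with n = 22/9 = 2.4444.
r_{22} = n·r / (1 + (n − 1)·r) = 1.2466 / 1.7366 ≈ 0.7178

0.72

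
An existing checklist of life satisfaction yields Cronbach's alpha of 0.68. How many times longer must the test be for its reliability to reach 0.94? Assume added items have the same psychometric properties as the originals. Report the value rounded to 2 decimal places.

7.37

Spearman-Brown solved for the length factor n:
n = r*(1 − r) / [ r (1 − r*) ]
n = 0.94(1 − 0.68) / [0.68(1 − 0.94)]
  = 0.3008 / 0.0408 = 7.3725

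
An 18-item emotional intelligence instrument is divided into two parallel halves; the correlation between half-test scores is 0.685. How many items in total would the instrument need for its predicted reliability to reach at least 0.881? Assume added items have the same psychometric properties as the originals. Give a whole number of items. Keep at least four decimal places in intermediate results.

31

Corrected full-test reliability: r_full = 2 × 0.685 / (1 + 0.685) ≈ 0.8131
Solve Spearman-Brown for n: n = 0.881(1 − 0.8131) / [0.8131(1 − 0.881)] = 1.7017
Items = 1.7017 × 18 ≈ 30.63 → 31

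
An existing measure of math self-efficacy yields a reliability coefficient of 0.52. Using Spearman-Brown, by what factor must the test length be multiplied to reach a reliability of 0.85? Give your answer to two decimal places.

Spearman-Brown solved for the length factor n:
n = r*(1 − r) / [ r (1 − r*) ]
n = [0.85 × 0.48] / [0.52 × 0.15]
  = 0.4080 / 0.0780 = 5.2308

5.23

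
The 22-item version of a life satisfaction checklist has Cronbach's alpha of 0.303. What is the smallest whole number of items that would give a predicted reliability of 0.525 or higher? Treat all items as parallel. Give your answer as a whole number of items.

56

n = [0.525 × 0.697] / [0.303 × 0.475]
n = 0.365925 / 0.143925 ≈ 2.5425
Items needed = n × 22 = 2.5425 × 22 ≈ 55.94 → round up to 56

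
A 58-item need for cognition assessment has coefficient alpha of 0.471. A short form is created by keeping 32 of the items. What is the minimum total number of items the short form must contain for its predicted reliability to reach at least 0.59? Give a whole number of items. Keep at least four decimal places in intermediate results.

Short-form reliability: n = 32/58 = 0.5517; r_32 = n·r/(1+(n−1)r) ≈ 0.3294
Then solve for n' with r_old = 0.3294, r_target = 0.59: n' = 0.59(1 − 0.3294)/[0.3294(1 − 0.59)] = 2.9296
Items = 2.9296 × 32 ≈ 93.75 → 94

94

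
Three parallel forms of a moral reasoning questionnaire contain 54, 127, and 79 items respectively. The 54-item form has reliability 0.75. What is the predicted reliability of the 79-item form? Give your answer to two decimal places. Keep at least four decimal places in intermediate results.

Only the ratio of lengths matters: n = 79/54 = 1.4630
r_{79} = n·r / (1 + (n − 1)·r) = 1.0973 / 1.3473 ≈ 0.8144

0.81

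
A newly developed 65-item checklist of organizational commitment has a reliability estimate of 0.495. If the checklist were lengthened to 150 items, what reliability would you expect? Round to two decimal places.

n = 150/65 = 2.3077
By Spearman-Brown, r_new = n r / (1 + (n − 1) r).
r_new = (2.3077 × 0.495) / (1 + (2.3077 − 1) × 0.495)
     = 1.1423 / 1.6473 = 0.6934

0.69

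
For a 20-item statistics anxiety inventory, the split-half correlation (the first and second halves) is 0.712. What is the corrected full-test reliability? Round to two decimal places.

0.83

Apply the Spearman-Brown correction with n = 2:
r_full = 2(0.712) / (1 + 0.712)
r_full = 1.4240 / 1.7120 ≈ 0.8318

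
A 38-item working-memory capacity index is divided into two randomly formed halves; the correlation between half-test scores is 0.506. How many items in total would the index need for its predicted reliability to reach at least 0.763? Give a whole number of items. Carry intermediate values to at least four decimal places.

60

Corrected full-test reliability: r_full = 2 × 0.506 / (1 + 0.506) ≈ 0.6720
n = r_tgt(1 − r_full) / [r_full(1 − r_tgt)] = 0.763 × 0.3280 / (0.6720 × 0.237) ≈ 1.5714
Items = 1.5714 × 38 ≈ 59.71 → 60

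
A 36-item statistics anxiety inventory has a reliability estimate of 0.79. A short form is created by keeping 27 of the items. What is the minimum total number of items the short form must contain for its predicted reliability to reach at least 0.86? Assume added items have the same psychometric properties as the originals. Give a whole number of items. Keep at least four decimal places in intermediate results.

59

First, r for the 27-item form: n = 27/36 = 0.7500, so r_27 = 0.7500·0.79/(1 + (0.7500 − 1)·0.79) = 0.7383
Length factor from the short form to reach 0.86: n' = 0.86(1 − 0.7383) / [0.7383(1 − 0.86)] ≈ 2.1774
Items = 2.1774 × 27 ≈ 58.79 → 59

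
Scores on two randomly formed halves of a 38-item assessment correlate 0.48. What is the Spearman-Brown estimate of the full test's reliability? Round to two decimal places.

0.65

The full test is twice the length of either half (n = 2).
r_full = 2r_hh / (1 + r_hh) = 2 × 0.48 / (1 + 0.48)
       = 0.9600 / 1.4800 = 0.6486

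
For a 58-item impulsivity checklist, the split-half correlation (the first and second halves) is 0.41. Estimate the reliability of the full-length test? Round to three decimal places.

Apply the Spearman-Brown correction with n = 2:
r_full = 2r_hh / (1 + r_hh) = 2 × 0.41 / (1 + 0.41)
r_full = 0.8200 / 1.4100 ≈ 0.5816

0.582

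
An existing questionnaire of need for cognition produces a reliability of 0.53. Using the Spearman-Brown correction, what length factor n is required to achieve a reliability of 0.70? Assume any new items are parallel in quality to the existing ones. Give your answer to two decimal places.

2.07

n = 0.70(1 − 0.53) / [0.53(1 − 0.70)]
  = 0.3290 / 0.1590 = 2.0692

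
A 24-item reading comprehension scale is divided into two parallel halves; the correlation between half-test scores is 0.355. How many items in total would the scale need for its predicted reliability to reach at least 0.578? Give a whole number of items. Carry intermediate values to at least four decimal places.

Corrected full-test reliability: r_full = 2 × 0.355 / (1 + 0.355) ≈ 0.5240
n = r_tgt(1 − r_full) / [r_full(1 − r_tgt)] = 0.578 × 0.4760 / (0.5240 × 0.422) ≈ 1.2442
Required items = 1.2442 × 24 = 29.86, so 30 items.

30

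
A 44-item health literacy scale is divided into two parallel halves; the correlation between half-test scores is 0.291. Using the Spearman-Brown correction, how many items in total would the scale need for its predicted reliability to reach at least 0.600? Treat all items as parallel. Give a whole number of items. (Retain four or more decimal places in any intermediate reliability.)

Corrected full-test reliability: r_full = 2 × 0.291 / (1 + 0.291) ≈ 0.4508
n = r_tgt(1 − r_full) / [r_full(1 − r_tgt)] = 0.600 × 0.5492 / (0.4508 × 0.400) ≈ 1.8274
Required items = 1.8274 × 44 = 80.41, so 81 items.

81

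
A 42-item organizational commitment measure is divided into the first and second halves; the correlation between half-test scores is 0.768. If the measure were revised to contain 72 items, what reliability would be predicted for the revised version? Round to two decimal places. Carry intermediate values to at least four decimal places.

Spearman-Brown correction (n = 2): r_full = 2·0.768/(1 + 0.768) = 0.8688
Then adjust to 72 items: n = 72/42 = 1.7143
r_new = n·r_full / (1 + (n − 1)·r_full) = 1.4894 / 1.6206 ≈ 0.9190

0.92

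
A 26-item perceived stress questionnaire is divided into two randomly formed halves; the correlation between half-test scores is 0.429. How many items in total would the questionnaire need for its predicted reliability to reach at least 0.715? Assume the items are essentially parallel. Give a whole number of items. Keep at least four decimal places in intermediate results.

44

r_full = 2(0.429)/(1 + 0.429) = 0.6004
n = r_tgt(1 − r_full) / [r_full(1 − r_tgt)] = 0.715 × 0.3996 / (0.6004 × 0.285) ≈ 1.6697
Items = 1.6697 × 26 ≈ 43.41 → 44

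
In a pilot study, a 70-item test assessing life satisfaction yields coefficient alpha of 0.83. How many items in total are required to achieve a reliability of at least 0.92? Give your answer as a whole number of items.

165

Rearranging the Spearman-Brown formula for n,
n = r*(1 − r) / [ r (1 − r*) ]
n = 0.92 × (1 − 0.83) / [ 0.83 × (1 − 0.92) ]
n = 0.1564 / 0.0664 ≈ 2.3554
2.3554 × 70 = 164.88 → 165 items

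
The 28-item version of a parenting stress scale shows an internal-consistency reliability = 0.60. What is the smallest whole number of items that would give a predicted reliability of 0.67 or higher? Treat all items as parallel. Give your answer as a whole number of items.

38

n = 0.67 × (1 − 0.60) / [ 0.60 × (1 − 0.67) ]
n = 0.2680 / 0.1980 ≈ 1.3535
1.3535 × 28 = 37.90 → 38 items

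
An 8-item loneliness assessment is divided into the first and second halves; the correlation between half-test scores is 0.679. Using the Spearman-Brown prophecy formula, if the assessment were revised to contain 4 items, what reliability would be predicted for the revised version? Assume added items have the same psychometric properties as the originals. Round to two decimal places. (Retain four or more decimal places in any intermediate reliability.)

Spearman-Brown correction (n = 2): r_full = 2·0.679/(1 + 0.679) = 0.8088
Then adjust to 4 items: n = 4/8 = 0.5000
r_new = n·r_full / (1 + (n − 1)·r_full) = 0.4044 / 0.5956 ≈ 0.6790

0.68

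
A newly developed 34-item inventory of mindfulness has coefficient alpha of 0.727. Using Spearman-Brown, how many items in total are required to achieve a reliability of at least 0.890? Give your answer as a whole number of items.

104

n = [0.890 × 0.273] / [0.727 × 0.110]
  = 0.242970 / 0.079970 = 3.0383
So the test needs 3.0383 × 34 ≈ 103.30 items; rounding up, 104.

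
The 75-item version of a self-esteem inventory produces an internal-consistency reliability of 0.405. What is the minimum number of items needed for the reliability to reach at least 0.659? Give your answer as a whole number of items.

Invert Spearman-Brown to solve for n:
n = r*(1 − r) / [ r (1 − r*) ]
n = 0.659 × (1 − 0.405) / [ 0.405 × (1 − 0.659) ]
n = 0.392105 / 0.138105 ≈ 2.8392
Items needed = n × 75 = 2.8392 × 75 ≈ 212.94 → round up to 213

213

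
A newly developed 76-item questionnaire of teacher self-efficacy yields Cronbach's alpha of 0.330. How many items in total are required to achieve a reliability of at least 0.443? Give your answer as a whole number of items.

123

n = 0.443(1 − 0.330) / [0.330(1 − 0.443)]
n = 0.296810 / 0.183810 ≈ 1.6148
1.6148 × 76 = 122.72 → 123 items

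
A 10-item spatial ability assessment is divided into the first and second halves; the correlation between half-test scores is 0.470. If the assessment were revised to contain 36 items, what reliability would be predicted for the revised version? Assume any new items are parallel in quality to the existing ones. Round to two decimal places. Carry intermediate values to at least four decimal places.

0.86

Spearman-Brown correction (n = 2): r_full = 2·0.470/(1 + 0.470) = 0.6395
Length factor from 10 to 36 items: n = 36/10 = 3.6000
r_new = n·r_full / (1 + (n − 1)·r_full) = 2.3022 / 2.6627 ≈ 0.8646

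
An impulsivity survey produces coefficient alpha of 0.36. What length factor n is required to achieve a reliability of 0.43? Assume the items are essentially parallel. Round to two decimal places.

Spearman-Brown solved for the length factor n:
n = r*(1 − r) / [ r (1 − r*) ]
n = 0.43(1 − 0.36) / [0.36(1 − 0.43)]
n = 0.2752 / 0.2052 ≈ 1.3411

1.34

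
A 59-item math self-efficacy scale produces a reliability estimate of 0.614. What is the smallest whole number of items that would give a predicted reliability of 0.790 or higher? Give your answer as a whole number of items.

Rearranging the Spearman-Brown formula for n,
n = r*(1 − r) / [ r (1 − r*) ]
n = 0.790 × (1 − 0.614) / [ 0.614 × (1 − 0.790) ]
n = 0.304940 / 0.128940 ≈ 2.3650
2.3650 × 59 = 139.54 → 140 items

140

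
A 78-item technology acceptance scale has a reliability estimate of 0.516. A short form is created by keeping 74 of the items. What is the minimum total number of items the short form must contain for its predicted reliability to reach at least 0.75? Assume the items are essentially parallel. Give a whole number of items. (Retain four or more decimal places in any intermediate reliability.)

Short-form reliability: n = 74/78 = 0.9487; r_74 = n·r/(1+(n−1)r) ≈ 0.5028
Then solve for n' with r_old = 0.5028, r_target = 0.75: n' = 0.75(1 − 0.5028)/[0.5028(1 − 0.75)] = 2.9666
Total items = 2.9666 × 74 = 219.53, rounded up to 220.

220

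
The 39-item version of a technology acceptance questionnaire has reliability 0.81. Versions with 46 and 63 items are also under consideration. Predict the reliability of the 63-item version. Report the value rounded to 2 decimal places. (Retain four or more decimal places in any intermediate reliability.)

0.87

The 46-item form is not needed; work directly from the 39-item form with n = 63/39 = 1.6154.
r_{63} = n·r / (1 + (n − 1)·r) = 1.3085 / 1.4985 ≈ 0.8732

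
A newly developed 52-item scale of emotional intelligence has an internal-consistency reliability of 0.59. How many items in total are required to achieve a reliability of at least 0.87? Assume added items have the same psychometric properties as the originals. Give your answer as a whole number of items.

242

Rearranging the Spearman-Brown formula for n,
n = r_target (1 − r_old) / [ r_old (1 − r_target) ]
n = 0.87 × (1 − 0.59) / [ 0.59 × (1 − 0.87) ]
n = 0.3567 / 0.0767 ≈ 4.6506
4.6506 × 52 = 241.83 → 242 items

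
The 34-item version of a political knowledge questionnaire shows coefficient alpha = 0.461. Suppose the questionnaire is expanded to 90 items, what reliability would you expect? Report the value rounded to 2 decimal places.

n = 90/34 = 2.6471
r_new = 2.6471·0.461 / [1 + (2.6471 − 1)·0.461]
     = 1.2203 / 1.7593 = 0.6936

0.69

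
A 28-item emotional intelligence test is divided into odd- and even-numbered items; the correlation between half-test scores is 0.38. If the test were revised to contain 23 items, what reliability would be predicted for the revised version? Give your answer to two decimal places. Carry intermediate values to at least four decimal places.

First correct the split-half correlation to full-test reliability: r_full = 2 × 0.38 / (1 + 0.38) ≈ 0.5507
Length factor from 28 to 23 items: n = 23/28 = 0.8214
r_new = n·r_full / (1 + (n − 1)·r_full) = 0.4523 / 0.9016 ≈ 0.5017

0.50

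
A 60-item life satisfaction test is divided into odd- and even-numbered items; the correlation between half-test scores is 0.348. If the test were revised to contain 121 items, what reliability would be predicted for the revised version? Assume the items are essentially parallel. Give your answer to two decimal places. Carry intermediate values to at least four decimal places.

0.68

Full-test reliability from the split-half r: r_full = 2(0.348)/(1 + 0.348) = 0.5163
Length factor from 60 to 121 items: n = 121/60 = 2.0167
r_new = n·r_full / (1 + (n − 1)·r_full) = 1.0412 / 1.5249 ≈ 0.6828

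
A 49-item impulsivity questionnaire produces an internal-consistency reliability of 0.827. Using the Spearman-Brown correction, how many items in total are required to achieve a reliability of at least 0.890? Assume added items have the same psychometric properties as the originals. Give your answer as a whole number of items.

83

Invert Spearman-Brown to solve for n:
n = r*(1 − r) / [ r (1 − r*) ]
n = 0.890(1 − 0.827) / [0.827(1 − 0.890)]
n = 0.153970 / 0.090970 ≈ 1.6925
1.6925 × 49 = 82.93 → 83 items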